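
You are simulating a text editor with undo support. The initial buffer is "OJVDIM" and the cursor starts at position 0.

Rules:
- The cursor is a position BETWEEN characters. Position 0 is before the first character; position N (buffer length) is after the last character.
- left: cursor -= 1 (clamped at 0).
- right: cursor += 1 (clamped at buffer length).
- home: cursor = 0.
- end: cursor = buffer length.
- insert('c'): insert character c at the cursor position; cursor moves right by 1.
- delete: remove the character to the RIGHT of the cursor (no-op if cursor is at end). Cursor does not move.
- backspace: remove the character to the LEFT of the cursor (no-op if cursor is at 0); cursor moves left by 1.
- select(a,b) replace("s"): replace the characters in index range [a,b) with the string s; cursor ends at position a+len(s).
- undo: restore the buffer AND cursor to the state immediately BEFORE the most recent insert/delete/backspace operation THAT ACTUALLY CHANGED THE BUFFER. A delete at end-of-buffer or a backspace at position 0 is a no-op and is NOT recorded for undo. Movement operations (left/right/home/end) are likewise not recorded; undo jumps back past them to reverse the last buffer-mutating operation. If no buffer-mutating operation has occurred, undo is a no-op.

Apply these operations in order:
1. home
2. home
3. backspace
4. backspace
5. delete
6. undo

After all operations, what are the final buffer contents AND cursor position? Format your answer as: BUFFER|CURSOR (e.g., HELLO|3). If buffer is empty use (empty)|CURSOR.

After op 1 (home): buf='OJVDIM' cursor=0
After op 2 (home): buf='OJVDIM' cursor=0
After op 3 (backspace): buf='OJVDIM' cursor=0
After op 4 (backspace): buf='OJVDIM' cursor=0
After op 5 (delete): buf='JVDIM' cursor=0
After op 6 (undo): buf='OJVDIM' cursor=0

Answer: OJVDIM|0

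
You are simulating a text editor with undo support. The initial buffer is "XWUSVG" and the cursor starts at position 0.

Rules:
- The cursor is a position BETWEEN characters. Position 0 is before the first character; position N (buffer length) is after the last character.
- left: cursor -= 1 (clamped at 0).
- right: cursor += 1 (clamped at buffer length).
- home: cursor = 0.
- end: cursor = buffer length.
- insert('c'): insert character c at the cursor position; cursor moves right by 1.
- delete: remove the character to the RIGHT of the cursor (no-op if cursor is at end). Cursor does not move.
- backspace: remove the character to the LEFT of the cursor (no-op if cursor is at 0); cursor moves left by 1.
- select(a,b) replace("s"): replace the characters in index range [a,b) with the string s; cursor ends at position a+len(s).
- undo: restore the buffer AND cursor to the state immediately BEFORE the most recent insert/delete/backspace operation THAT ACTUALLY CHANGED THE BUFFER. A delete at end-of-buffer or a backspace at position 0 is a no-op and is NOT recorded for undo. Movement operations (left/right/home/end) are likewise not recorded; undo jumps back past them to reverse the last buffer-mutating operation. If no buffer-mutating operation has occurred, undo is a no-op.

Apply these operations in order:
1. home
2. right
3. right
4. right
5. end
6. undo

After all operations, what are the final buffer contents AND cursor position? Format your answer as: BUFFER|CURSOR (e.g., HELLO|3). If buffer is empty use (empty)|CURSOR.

After op 1 (home): buf='XWUSVG' cursor=0
After op 2 (right): buf='XWUSVG' cursor=1
After op 3 (right): buf='XWUSVG' cursor=2
After op 4 (right): buf='XWUSVG' cursor=3
After op 5 (end): buf='XWUSVG' cursor=6
After op 6 (undo): buf='XWUSVG' cursor=6

Answer: XWUSVG|6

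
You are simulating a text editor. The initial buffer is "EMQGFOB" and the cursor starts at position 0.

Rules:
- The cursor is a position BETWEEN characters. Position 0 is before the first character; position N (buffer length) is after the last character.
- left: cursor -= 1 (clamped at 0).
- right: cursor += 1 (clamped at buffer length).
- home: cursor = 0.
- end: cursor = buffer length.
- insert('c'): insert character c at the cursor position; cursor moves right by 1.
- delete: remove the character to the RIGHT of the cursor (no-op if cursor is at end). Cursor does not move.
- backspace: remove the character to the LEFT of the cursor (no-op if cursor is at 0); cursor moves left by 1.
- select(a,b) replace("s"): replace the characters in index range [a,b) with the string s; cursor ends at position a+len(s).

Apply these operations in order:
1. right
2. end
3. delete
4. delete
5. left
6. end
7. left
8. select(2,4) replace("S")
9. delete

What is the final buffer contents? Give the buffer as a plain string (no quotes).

After op 1 (right): buf='EMQGFOB' cursor=1
After op 2 (end): buf='EMQGFOB' cursor=7
After op 3 (delete): buf='EMQGFOB' cursor=7
After op 4 (delete): buf='EMQGFOB' cursor=7
After op 5 (left): buf='EMQGFOB' cursor=6
After op 6 (end): buf='EMQGFOB' cursor=7
After op 7 (left): buf='EMQGFOB' cursor=6
After op 8 (select(2,4) replace("S")): buf='EMSFOB' cursor=3
After op 9 (delete): buf='EMSOB' cursor=3

Answer: EMSOB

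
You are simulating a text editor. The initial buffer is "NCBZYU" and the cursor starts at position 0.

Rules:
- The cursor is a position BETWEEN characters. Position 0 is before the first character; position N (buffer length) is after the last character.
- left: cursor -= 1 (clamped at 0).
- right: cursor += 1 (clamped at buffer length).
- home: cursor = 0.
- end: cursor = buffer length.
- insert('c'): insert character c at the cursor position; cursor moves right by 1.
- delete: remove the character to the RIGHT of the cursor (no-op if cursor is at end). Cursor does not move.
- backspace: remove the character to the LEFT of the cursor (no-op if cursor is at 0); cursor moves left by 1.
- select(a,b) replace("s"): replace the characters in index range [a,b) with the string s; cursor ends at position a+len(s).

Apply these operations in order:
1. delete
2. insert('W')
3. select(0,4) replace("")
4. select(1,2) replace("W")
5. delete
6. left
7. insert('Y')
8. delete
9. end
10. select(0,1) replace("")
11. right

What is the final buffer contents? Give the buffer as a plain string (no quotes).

Answer: Y

Derivation:
After op 1 (delete): buf='CBZYU' cursor=0
After op 2 (insert('W')): buf='WCBZYU' cursor=1
After op 3 (select(0,4) replace("")): buf='YU' cursor=0
After op 4 (select(1,2) replace("W")): buf='YW' cursor=2
After op 5 (delete): buf='YW' cursor=2
After op 6 (left): buf='YW' cursor=1
After op 7 (insert('Y')): buf='YYW' cursor=2
After op 8 (delete): buf='YY' cursor=2
After op 9 (end): buf='YY' cursor=2
After op 10 (select(0,1) replace("")): buf='Y' cursor=0
After op 11 (right): buf='Y' cursor=1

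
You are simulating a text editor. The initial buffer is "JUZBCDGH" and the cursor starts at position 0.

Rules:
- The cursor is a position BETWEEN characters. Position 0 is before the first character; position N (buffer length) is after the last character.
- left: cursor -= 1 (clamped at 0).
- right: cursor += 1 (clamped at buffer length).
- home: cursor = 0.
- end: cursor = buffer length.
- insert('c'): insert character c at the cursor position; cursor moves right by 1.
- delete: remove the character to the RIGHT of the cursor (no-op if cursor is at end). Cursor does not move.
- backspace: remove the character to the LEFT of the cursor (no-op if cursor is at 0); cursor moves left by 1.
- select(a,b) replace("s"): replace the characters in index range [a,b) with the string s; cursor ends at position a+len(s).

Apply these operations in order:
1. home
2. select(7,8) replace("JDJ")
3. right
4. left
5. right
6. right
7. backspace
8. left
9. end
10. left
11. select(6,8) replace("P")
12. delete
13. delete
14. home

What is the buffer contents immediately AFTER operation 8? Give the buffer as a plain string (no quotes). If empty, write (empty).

Answer: JUZBCDGJD

Derivation:
After op 1 (home): buf='JUZBCDGH' cursor=0
After op 2 (select(7,8) replace("JDJ")): buf='JUZBCDGJDJ' cursor=10
After op 3 (right): buf='JUZBCDGJDJ' cursor=10
After op 4 (left): buf='JUZBCDGJDJ' cursor=9
After op 5 (right): buf='JUZBCDGJDJ' cursor=10
After op 6 (right): buf='JUZBCDGJDJ' cursor=10
After op 7 (backspace): buf='JUZBCDGJD' cursor=9
After op 8 (left): buf='JUZBCDGJD' cursor=8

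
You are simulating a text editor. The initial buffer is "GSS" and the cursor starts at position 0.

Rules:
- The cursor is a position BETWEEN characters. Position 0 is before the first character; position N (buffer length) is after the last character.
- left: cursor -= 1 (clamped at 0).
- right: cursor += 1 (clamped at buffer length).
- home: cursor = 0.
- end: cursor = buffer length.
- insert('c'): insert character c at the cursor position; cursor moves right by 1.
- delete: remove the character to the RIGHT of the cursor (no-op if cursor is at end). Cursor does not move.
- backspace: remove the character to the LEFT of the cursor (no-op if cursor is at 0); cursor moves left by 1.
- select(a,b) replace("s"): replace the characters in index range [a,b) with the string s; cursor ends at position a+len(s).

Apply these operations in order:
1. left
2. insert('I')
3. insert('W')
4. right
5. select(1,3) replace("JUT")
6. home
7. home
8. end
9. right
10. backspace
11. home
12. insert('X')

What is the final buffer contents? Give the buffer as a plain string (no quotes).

After op 1 (left): buf='GSS' cursor=0
After op 2 (insert('I')): buf='IGSS' cursor=1
After op 3 (insert('W')): buf='IWGSS' cursor=2
After op 4 (right): buf='IWGSS' cursor=3
After op 5 (select(1,3) replace("JUT")): buf='IJUTSS' cursor=4
After op 6 (home): buf='IJUTSS' cursor=0
After op 7 (home): buf='IJUTSS' cursor=0
After op 8 (end): buf='IJUTSS' cursor=6
After op 9 (right): buf='IJUTSS' cursor=6
After op 10 (backspace): buf='IJUTS' cursor=5
After op 11 (home): buf='IJUTS' cursor=0
After op 12 (insert('X')): buf='XIJUTS' cursor=1

Answer: XIJUTS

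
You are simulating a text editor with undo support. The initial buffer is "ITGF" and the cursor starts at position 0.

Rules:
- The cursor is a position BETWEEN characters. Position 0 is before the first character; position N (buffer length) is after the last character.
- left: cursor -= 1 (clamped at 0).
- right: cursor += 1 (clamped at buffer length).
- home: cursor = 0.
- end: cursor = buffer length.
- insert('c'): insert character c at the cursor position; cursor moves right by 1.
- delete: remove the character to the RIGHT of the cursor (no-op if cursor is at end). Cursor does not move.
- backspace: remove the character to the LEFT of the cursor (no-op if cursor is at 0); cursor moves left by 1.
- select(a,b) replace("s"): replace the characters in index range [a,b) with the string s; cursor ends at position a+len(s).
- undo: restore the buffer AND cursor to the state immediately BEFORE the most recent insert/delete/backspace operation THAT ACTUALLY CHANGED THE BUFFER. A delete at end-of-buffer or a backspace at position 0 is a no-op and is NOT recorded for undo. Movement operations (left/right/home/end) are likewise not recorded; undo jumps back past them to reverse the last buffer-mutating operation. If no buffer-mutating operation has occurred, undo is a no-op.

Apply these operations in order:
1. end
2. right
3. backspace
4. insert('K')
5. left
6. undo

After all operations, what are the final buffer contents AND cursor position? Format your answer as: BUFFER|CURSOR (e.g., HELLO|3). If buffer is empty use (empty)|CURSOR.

Answer: ITG|3

Derivation:
After op 1 (end): buf='ITGF' cursor=4
After op 2 (right): buf='ITGF' cursor=4
After op 3 (backspace): buf='ITG' cursor=3
After op 4 (insert('K')): buf='ITGK' cursor=4
After op 5 (left): buf='ITGK' cursor=3
After op 6 (undo): buf='ITG' cursor=3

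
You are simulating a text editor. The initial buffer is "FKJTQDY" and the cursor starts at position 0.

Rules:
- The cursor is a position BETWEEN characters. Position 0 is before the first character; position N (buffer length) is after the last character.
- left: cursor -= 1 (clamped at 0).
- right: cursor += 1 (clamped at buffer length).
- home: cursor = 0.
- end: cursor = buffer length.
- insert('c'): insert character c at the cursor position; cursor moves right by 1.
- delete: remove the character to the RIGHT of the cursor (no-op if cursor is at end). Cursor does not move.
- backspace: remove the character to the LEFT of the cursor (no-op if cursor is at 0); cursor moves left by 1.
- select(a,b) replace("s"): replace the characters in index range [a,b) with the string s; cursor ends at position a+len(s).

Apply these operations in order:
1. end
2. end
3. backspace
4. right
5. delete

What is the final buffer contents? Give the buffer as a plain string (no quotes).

After op 1 (end): buf='FKJTQDY' cursor=7
After op 2 (end): buf='FKJTQDY' cursor=7
After op 3 (backspace): buf='FKJTQD' cursor=6
After op 4 (right): buf='FKJTQD' cursor=6
After op 5 (delete): buf='FKJTQD' cursor=6

Answer: FKJTQD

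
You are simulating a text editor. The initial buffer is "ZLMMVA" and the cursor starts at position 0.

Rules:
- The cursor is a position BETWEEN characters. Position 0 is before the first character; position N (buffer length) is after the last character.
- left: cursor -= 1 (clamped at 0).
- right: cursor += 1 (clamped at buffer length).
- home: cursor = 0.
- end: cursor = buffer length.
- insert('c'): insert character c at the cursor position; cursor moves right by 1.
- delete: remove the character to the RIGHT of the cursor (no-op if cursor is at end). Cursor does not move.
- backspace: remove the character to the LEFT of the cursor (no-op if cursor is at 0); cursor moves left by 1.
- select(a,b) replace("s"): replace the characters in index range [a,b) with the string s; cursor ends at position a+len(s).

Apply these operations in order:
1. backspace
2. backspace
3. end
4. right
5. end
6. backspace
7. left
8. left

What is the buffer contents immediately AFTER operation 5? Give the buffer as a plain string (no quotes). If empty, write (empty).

Answer: ZLMMVA

Derivation:
After op 1 (backspace): buf='ZLMMVA' cursor=0
After op 2 (backspace): buf='ZLMMVA' cursor=0
After op 3 (end): buf='ZLMMVA' cursor=6
After op 4 (right): buf='ZLMMVA' cursor=6
After op 5 (end): buf='ZLMMVA' cursor=6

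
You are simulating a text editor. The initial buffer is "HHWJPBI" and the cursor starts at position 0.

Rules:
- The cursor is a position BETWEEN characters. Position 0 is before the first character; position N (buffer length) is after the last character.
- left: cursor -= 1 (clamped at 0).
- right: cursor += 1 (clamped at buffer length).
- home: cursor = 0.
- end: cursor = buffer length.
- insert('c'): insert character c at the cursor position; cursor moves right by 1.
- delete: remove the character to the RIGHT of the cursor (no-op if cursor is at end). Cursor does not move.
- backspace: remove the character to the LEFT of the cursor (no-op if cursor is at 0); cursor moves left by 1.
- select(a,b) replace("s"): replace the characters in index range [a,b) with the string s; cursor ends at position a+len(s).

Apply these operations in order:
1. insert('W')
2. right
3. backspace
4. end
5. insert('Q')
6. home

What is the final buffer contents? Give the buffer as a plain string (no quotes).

After op 1 (insert('W')): buf='WHHWJPBI' cursor=1
After op 2 (right): buf='WHHWJPBI' cursor=2
After op 3 (backspace): buf='WHWJPBI' cursor=1
After op 4 (end): buf='WHWJPBI' cursor=7
After op 5 (insert('Q')): buf='WHWJPBIQ' cursor=8
After op 6 (home): buf='WHWJPBIQ' cursor=0

Answer: WHWJPBIQ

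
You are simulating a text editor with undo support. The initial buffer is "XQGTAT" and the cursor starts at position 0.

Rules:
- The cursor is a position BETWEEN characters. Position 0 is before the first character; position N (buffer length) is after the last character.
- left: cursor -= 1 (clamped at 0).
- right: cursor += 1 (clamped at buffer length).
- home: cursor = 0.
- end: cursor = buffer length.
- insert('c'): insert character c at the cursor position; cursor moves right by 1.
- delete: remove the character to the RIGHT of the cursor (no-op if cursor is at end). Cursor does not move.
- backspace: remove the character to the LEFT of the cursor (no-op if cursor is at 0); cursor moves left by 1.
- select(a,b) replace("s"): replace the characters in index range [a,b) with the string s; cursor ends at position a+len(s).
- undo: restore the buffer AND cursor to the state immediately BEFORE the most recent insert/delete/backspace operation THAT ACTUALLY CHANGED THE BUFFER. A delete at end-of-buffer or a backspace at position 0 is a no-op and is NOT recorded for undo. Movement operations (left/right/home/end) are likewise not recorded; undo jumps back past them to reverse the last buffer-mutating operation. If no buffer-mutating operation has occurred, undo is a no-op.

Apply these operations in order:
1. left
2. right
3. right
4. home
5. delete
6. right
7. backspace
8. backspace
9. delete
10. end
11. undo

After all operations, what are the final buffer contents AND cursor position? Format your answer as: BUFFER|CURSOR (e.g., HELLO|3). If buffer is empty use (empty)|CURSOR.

Answer: GTAT|0

Derivation:
After op 1 (left): buf='XQGTAT' cursor=0
After op 2 (right): buf='XQGTAT' cursor=1
After op 3 (right): buf='XQGTAT' cursor=2
After op 4 (home): buf='XQGTAT' cursor=0
After op 5 (delete): buf='QGTAT' cursor=0
After op 6 (right): buf='QGTAT' cursor=1
After op 7 (backspace): buf='GTAT' cursor=0
After op 8 (backspace): buf='GTAT' cursor=0
After op 9 (delete): buf='TAT' cursor=0
After op 10 (end): buf='TAT' cursor=3
After op 11 (undo): buf='GTAT' cursor=0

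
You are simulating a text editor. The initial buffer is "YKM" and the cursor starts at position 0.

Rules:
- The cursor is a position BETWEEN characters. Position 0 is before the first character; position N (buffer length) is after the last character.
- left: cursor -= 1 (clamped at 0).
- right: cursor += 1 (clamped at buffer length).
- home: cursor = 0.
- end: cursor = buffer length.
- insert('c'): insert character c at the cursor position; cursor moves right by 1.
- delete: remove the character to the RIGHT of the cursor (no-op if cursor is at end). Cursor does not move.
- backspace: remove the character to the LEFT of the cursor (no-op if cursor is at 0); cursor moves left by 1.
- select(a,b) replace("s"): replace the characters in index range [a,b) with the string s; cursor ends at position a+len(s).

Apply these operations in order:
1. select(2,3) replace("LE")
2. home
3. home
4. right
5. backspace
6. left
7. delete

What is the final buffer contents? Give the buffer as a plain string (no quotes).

Answer: LE

Derivation:
After op 1 (select(2,3) replace("LE")): buf='YKLE' cursor=4
After op 2 (home): buf='YKLE' cursor=0
After op 3 (home): buf='YKLE' cursor=0
After op 4 (right): buf='YKLE' cursor=1
After op 5 (backspace): buf='KLE' cursor=0
After op 6 (left): buf='KLE' cursor=0
After op 7 (delete): buf='LE' cursor=0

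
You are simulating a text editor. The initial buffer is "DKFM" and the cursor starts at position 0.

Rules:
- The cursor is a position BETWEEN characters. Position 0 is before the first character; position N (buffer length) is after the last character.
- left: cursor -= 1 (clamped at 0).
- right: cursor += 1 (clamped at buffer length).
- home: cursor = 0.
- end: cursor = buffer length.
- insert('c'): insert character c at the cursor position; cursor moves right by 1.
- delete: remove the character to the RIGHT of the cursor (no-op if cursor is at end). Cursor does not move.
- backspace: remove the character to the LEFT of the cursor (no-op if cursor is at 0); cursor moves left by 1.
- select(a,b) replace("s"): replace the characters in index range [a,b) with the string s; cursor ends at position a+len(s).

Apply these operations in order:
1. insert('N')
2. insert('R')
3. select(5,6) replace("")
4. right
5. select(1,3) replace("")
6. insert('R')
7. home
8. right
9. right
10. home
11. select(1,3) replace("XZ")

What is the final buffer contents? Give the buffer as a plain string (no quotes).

After op 1 (insert('N')): buf='NDKFM' cursor=1
After op 2 (insert('R')): buf='NRDKFM' cursor=2
After op 3 (select(5,6) replace("")): buf='NRDKF' cursor=5
After op 4 (right): buf='NRDKF' cursor=5
After op 5 (select(1,3) replace("")): buf='NKF' cursor=1
After op 6 (insert('R')): buf='NRKF' cursor=2
After op 7 (home): buf='NRKF' cursor=0
After op 8 (right): buf='NRKF' cursor=1
After op 9 (right): buf='NRKF' cursor=2
After op 10 (home): buf='NRKF' cursor=0
After op 11 (select(1,3) replace("XZ")): buf='NXZF' cursor=3

Answer: NXZF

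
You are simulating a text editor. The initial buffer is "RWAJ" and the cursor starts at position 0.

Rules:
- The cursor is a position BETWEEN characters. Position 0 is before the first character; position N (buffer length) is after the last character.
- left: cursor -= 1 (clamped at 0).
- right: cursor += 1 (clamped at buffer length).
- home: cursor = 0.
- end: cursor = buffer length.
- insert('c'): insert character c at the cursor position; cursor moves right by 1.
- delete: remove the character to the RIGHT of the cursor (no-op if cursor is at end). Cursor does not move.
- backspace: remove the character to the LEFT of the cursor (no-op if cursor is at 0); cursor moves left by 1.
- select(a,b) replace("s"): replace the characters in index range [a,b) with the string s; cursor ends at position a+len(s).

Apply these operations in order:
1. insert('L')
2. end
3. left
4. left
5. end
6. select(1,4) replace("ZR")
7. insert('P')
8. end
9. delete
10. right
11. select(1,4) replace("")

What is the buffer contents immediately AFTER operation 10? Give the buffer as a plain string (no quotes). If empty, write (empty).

After op 1 (insert('L')): buf='LRWAJ' cursor=1
After op 2 (end): buf='LRWAJ' cursor=5
After op 3 (left): buf='LRWAJ' cursor=4
After op 4 (left): buf='LRWAJ' cursor=3
After op 5 (end): buf='LRWAJ' cursor=5
After op 6 (select(1,4) replace("ZR")): buf='LZRJ' cursor=3
After op 7 (insert('P')): buf='LZRPJ' cursor=4
After op 8 (end): buf='LZRPJ' cursor=5
After op 9 (delete): buf='LZRPJ' cursor=5
After op 10 (right): buf='LZRPJ' cursor=5

Answer: LZRPJ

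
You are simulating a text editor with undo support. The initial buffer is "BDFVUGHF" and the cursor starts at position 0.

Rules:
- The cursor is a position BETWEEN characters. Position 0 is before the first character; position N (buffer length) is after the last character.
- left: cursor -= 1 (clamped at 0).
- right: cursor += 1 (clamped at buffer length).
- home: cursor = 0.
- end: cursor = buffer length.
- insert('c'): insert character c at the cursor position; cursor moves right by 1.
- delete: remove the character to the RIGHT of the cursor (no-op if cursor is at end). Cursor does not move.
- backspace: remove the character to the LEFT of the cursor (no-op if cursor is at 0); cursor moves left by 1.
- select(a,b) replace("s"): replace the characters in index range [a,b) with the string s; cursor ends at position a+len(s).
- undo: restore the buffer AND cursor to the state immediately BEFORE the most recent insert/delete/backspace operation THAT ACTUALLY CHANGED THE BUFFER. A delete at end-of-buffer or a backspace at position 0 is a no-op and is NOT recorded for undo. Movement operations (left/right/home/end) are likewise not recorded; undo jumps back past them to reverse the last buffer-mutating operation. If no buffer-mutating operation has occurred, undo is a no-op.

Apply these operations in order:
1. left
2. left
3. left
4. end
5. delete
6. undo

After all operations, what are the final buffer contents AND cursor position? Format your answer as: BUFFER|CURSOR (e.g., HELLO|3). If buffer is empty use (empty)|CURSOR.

After op 1 (left): buf='BDFVUGHF' cursor=0
After op 2 (left): buf='BDFVUGHF' cursor=0
After op 3 (left): buf='BDFVUGHF' cursor=0
After op 4 (end): buf='BDFVUGHF' cursor=8
After op 5 (delete): buf='BDFVUGHF' cursor=8
After op 6 (undo): buf='BDFVUGHF' cursor=8

Answer: BDFVUGHF|8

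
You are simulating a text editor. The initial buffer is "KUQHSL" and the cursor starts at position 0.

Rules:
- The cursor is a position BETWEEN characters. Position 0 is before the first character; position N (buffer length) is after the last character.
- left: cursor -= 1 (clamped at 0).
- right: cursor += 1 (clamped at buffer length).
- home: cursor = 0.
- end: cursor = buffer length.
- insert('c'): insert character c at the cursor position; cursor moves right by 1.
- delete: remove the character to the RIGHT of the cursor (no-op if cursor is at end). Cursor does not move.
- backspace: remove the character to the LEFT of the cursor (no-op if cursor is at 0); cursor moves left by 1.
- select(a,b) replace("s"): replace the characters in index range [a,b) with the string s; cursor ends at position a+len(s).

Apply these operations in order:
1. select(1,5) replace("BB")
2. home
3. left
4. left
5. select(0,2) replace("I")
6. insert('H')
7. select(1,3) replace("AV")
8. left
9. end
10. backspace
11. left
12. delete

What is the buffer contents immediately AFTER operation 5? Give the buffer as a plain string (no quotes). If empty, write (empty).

Answer: IBL

Derivation:
After op 1 (select(1,5) replace("BB")): buf='KBBL' cursor=3
After op 2 (home): buf='KBBL' cursor=0
After op 3 (left): buf='KBBL' cursor=0
After op 4 (left): buf='KBBL' cursor=0
After op 5 (select(0,2) replace("I")): buf='IBL' cursor=1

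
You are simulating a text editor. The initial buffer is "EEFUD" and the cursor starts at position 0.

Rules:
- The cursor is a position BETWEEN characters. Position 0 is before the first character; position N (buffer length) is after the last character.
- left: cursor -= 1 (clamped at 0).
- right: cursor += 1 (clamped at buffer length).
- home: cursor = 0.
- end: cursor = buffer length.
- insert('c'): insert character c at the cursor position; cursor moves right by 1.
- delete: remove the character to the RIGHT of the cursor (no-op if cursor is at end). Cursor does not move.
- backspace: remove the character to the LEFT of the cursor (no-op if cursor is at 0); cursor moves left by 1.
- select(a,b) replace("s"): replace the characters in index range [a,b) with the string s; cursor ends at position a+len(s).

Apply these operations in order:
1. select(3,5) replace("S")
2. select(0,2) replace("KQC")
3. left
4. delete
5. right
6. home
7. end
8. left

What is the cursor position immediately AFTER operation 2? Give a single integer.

After op 1 (select(3,5) replace("S")): buf='EEFS' cursor=4
After op 2 (select(0,2) replace("KQC")): buf='KQCFS' cursor=3

Answer: 3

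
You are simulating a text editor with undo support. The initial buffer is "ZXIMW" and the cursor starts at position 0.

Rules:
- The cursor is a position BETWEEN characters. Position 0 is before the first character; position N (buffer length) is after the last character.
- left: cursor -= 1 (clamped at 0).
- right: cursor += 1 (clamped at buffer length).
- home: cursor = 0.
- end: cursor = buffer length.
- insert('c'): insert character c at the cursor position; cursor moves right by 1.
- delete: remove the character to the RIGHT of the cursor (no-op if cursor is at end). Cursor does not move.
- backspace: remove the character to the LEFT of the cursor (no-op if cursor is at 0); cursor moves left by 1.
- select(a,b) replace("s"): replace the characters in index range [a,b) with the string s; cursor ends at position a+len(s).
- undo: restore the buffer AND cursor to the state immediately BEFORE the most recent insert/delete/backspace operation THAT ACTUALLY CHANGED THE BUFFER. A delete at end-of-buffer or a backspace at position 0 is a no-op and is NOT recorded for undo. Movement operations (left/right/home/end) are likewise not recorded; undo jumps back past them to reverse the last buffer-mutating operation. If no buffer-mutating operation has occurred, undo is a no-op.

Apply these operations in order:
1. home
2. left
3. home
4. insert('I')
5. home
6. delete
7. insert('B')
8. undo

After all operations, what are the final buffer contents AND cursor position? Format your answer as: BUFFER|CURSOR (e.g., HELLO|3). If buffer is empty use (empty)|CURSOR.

Answer: ZXIMW|0

Derivation:
After op 1 (home): buf='ZXIMW' cursor=0
After op 2 (left): buf='ZXIMW' cursor=0
After op 3 (home): buf='ZXIMW' cursor=0
After op 4 (insert('I')): buf='IZXIMW' cursor=1
After op 5 (home): buf='IZXIMW' cursor=0
After op 6 (delete): buf='ZXIMW' cursor=0
After op 7 (insert('B')): buf='BZXIMW' cursor=1
After op 8 (undo): buf='ZXIMW' cursor=0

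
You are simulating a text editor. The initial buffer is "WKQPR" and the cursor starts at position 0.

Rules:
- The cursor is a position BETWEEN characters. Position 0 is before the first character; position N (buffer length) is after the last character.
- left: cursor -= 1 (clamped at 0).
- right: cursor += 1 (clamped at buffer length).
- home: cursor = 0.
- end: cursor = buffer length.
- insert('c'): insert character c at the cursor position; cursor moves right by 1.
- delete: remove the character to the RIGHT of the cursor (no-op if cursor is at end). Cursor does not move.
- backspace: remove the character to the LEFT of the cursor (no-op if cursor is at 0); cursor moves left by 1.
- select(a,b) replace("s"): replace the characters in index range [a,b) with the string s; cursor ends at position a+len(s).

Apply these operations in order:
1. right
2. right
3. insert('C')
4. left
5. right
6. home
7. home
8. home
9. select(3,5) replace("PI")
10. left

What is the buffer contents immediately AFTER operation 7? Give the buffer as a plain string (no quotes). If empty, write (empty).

After op 1 (right): buf='WKQPR' cursor=1
After op 2 (right): buf='WKQPR' cursor=2
After op 3 (insert('C')): buf='WKCQPR' cursor=3
After op 4 (left): buf='WKCQPR' cursor=2
After op 5 (right): buf='WKCQPR' cursor=3
After op 6 (home): buf='WKCQPR' cursor=0
After op 7 (home): buf='WKCQPR' cursor=0

Answer: WKCQPR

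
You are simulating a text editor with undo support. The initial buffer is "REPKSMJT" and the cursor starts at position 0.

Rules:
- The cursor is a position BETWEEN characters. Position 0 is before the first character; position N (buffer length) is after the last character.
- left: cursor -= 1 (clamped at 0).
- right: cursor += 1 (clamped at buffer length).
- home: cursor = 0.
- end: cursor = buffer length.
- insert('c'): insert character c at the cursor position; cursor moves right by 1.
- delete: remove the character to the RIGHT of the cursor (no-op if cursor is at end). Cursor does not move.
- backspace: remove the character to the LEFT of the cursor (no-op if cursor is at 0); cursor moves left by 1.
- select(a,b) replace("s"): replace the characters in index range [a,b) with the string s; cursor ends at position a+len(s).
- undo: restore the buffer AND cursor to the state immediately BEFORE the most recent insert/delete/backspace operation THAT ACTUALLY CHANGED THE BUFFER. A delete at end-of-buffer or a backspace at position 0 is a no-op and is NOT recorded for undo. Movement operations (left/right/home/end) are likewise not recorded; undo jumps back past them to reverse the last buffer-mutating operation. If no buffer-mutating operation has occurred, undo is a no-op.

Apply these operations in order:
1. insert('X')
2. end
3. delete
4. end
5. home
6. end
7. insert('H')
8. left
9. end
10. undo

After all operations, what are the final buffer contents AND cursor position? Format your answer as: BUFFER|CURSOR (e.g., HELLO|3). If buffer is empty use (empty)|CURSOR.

After op 1 (insert('X')): buf='XREPKSMJT' cursor=1
After op 2 (end): buf='XREPKSMJT' cursor=9
After op 3 (delete): buf='XREPKSMJT' cursor=9
After op 4 (end): buf='XREPKSMJT' cursor=9
After op 5 (home): buf='XREPKSMJT' cursor=0
After op 6 (end): buf='XREPKSMJT' cursor=9
After op 7 (insert('H')): buf='XREPKSMJTH' cursor=10
After op 8 (left): buf='XREPKSMJTH' cursor=9
After op 9 (end): buf='XREPKSMJTH' cursor=10
After op 10 (undo): buf='XREPKSMJT' cursor=9

Answer: XREPKSMJT|9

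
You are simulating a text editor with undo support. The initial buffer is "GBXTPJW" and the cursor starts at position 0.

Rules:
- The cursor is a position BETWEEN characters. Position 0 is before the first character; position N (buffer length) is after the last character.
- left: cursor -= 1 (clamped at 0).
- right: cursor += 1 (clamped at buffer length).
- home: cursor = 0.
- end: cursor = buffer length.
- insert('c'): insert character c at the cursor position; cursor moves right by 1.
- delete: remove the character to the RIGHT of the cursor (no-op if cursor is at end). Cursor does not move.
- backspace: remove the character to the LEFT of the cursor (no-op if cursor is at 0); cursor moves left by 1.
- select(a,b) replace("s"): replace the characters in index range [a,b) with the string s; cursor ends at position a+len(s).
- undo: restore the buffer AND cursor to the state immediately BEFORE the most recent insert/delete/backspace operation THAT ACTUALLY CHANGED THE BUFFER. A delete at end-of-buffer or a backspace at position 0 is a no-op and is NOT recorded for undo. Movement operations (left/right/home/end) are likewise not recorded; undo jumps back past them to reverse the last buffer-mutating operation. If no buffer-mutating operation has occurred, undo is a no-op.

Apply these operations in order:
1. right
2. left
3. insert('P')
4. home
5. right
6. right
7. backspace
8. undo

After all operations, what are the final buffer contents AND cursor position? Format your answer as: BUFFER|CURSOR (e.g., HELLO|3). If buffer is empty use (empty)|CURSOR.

After op 1 (right): buf='GBXTPJW' cursor=1
After op 2 (left): buf='GBXTPJW' cursor=0
After op 3 (insert('P')): buf='PGBXTPJW' cursor=1
After op 4 (home): buf='PGBXTPJW' cursor=0
After op 5 (right): buf='PGBXTPJW' cursor=1
After op 6 (right): buf='PGBXTPJW' cursor=2
After op 7 (backspace): buf='PBXTPJW' cursor=1
After op 8 (undo): buf='PGBXTPJW' cursor=2

Answer: PGBXTPJW|2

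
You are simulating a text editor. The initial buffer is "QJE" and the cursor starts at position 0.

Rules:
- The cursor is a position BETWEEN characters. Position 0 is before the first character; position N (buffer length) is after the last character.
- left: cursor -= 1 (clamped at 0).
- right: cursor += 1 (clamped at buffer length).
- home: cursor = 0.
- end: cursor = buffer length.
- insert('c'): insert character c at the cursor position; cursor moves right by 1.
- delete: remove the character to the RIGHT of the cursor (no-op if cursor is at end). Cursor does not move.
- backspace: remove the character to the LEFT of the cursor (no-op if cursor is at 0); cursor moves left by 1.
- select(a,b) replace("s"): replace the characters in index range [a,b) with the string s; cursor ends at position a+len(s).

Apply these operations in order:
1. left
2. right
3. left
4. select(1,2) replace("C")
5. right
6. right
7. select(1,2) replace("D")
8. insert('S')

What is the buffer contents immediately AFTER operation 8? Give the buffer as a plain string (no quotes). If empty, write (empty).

Answer: QDSE

Derivation:
After op 1 (left): buf='QJE' cursor=0
After op 2 (right): buf='QJE' cursor=1
After op 3 (left): buf='QJE' cursor=0
After op 4 (select(1,2) replace("C")): buf='QCE' cursor=2
After op 5 (right): buf='QCE' cursor=3
After op 6 (right): buf='QCE' cursor=3
After op 7 (select(1,2) replace("D")): buf='QDE' cursor=2
After op 8 (insert('S')): buf='QDSE' cursor=3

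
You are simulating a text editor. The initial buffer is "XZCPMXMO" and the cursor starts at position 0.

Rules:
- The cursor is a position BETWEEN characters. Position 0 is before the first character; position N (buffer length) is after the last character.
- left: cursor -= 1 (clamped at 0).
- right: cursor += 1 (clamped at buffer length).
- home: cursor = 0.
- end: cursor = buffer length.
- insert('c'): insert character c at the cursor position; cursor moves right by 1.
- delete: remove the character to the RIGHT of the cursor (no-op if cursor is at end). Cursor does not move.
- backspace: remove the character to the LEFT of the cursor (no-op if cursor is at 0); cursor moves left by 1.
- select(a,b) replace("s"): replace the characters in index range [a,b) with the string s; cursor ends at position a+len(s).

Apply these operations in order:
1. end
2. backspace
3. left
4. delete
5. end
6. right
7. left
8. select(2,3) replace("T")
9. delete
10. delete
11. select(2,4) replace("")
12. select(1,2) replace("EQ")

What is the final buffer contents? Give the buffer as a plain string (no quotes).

Answer: XEQ

Derivation:
After op 1 (end): buf='XZCPMXMO' cursor=8
After op 2 (backspace): buf='XZCPMXM' cursor=7
After op 3 (left): buf='XZCPMXM' cursor=6
After op 4 (delete): buf='XZCPMX' cursor=6
After op 5 (end): buf='XZCPMX' cursor=6
After op 6 (right): buf='XZCPMX' cursor=6
After op 7 (left): buf='XZCPMX' cursor=5
After op 8 (select(2,3) replace("T")): buf='XZTPMX' cursor=3
After op 9 (delete): buf='XZTMX' cursor=3
After op 10 (delete): buf='XZTX' cursor=3
After op 11 (select(2,4) replace("")): buf='XZ' cursor=2
After op 12 (select(1,2) replace("EQ")): buf='XEQ' cursor=3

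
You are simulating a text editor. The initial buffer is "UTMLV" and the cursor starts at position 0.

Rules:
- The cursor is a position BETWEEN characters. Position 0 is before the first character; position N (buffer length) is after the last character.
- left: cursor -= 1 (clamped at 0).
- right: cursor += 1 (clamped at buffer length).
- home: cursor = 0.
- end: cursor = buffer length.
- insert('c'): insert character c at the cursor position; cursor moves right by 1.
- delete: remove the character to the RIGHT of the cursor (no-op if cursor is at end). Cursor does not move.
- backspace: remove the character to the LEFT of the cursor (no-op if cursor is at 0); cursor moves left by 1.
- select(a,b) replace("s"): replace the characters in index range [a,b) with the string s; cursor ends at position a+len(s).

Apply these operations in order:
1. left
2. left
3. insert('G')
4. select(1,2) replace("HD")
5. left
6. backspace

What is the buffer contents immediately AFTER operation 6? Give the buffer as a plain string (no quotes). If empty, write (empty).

After op 1 (left): buf='UTMLV' cursor=0
After op 2 (left): buf='UTMLV' cursor=0
After op 3 (insert('G')): buf='GUTMLV' cursor=1
After op 4 (select(1,2) replace("HD")): buf='GHDTMLV' cursor=3
After op 5 (left): buf='GHDTMLV' cursor=2
After op 6 (backspace): buf='GDTMLV' cursor=1

Answer: GDTMLV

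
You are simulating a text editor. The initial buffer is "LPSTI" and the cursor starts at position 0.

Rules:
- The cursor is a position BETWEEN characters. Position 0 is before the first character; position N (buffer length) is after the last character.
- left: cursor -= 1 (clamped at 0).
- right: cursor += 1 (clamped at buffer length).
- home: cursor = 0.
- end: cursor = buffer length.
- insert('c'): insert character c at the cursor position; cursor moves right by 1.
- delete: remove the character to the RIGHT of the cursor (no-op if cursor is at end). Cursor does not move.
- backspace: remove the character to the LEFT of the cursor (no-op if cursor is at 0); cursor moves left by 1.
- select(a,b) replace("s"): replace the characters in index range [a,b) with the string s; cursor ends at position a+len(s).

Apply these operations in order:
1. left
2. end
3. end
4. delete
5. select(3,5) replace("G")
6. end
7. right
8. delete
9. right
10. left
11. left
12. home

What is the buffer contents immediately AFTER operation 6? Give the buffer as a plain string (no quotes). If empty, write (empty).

Answer: LPSG

Derivation:
After op 1 (left): buf='LPSTI' cursor=0
After op 2 (end): buf='LPSTI' cursor=5
After op 3 (end): buf='LPSTI' cursor=5
After op 4 (delete): buf='LPSTI' cursor=5
After op 5 (select(3,5) replace("G")): buf='LPSG' cursor=4
After op 6 (end): buf='LPSG' cursor=4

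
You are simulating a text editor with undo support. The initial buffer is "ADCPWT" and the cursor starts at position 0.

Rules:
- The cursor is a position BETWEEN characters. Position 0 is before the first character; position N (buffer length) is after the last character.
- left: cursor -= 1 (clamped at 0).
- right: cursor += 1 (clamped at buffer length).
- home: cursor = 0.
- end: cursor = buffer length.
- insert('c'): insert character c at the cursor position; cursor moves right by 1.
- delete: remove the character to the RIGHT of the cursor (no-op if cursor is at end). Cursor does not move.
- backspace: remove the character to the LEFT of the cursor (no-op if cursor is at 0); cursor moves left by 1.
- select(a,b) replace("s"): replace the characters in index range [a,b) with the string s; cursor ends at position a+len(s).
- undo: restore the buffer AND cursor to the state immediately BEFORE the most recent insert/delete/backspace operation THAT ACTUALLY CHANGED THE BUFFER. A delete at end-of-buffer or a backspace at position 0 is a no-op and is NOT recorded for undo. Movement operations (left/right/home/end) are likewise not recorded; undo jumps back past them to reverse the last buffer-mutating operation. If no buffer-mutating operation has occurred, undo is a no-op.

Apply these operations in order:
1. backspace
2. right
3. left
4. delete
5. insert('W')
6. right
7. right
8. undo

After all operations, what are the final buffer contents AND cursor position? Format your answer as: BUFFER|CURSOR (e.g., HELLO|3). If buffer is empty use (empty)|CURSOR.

After op 1 (backspace): buf='ADCPWT' cursor=0
After op 2 (right): buf='ADCPWT' cursor=1
After op 3 (left): buf='ADCPWT' cursor=0
After op 4 (delete): buf='DCPWT' cursor=0
After op 5 (insert('W')): buf='WDCPWT' cursor=1
After op 6 (right): buf='WDCPWT' cursor=2
After op 7 (right): buf='WDCPWT' cursor=3
After op 8 (undo): buf='DCPWT' cursor=0

Answer: DCPWT|0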